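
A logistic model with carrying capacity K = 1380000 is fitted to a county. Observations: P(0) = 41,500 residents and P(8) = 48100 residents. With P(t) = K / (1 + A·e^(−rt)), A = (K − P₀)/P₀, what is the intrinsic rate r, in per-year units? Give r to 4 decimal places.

r ≈ 0.0191 per year

A = (1380000 − 41500)/41500 = 32.25301
48100 = 1380000/(1 + 32.25301·e^(−r·8)) → e^(−8r) = (28.69023 − 1)/32.25301 = 0.858532
r = −ln(0.858532)/8 = 0.15253/8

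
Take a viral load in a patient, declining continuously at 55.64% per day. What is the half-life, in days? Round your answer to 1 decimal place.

half-life = ln(2) / |r| = 0.69315 / 0.5564

half-life ≈ 1.2 days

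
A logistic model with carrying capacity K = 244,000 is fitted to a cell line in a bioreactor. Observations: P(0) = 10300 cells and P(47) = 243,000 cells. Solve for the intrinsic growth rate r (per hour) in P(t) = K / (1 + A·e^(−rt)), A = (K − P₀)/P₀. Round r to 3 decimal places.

r ≈ 0.183 per hour

A = (244000 − 10300)/10300 = 22.68932
243000 = 244000/(1 + 22.68932·e^(−r·47)) → e^(−47r) = (1.00412 − 1)/22.68932 = 0.000181
r = −ln(0.000181)/47 = 8.61496/47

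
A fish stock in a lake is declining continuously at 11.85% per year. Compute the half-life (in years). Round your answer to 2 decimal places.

half-life = ln(2) / |r| = 0.69315 / 0.1185

half-life ≈ 5.85 years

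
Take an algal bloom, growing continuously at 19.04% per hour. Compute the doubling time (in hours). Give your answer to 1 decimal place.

doubling time ≈ 3.6 hours

doubling time = ln(2) / |r| = 0.69315 / 0.1904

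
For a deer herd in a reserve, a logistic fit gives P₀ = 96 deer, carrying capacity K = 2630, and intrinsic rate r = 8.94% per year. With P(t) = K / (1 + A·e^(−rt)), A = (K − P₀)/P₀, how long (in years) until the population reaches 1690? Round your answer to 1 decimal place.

A = (2630 − 96)/96 = 26.39583
1690 = 2630/(1 + 26.39583·e^(−0.0894t)) → 1 + 26.39583·e^(−0.0894t) = 1.55621
e^(−0.0894t) = 0.021072 → t = ln(47.45634)/0.0894 = 3.85981/0.0894

t ≈ 43.2 years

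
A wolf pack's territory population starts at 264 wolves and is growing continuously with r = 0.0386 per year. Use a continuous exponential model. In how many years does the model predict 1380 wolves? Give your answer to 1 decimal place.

t ≈ 42.8 years

1380 = 264 · e^(0.0386·t)
t = ln(1380/264) / 0.0386 = ln(5.22727) / 0.0386 = 1.65389 / 0.0386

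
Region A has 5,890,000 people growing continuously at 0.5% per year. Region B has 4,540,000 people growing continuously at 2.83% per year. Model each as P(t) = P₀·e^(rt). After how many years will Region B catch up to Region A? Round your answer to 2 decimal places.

t ≈ 11.17 years

5890000·e^(0.005t) = 4540000·e^(0.0283t)
5890000/4540000 = e^((0.0283 − 0.005)t) → ln(1.29736) = 0.0233·t
t = 0.26033 / 0.0233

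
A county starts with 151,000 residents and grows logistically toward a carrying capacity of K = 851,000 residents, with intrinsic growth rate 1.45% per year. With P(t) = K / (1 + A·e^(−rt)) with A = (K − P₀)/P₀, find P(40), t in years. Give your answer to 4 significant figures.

≈ 236,700 residents

A = (851000 − 151000)/151000 = 4.63576
P(40) = 851000 / (1 + 4.63576·e^(−0.0145·40)) = 851000 / (1 + 4.63576·0.559898)
= 851000 / 3.59556 ≈ 236681.1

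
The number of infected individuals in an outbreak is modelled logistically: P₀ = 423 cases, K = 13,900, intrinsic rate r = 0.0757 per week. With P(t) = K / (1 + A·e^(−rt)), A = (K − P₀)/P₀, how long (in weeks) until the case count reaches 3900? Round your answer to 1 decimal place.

t ≈ 33.3 weeks

A = (13900 − 423)/423 = 31.86052
3900 = 13900/(1 + 31.86052·e^(−0.0757t)) → 1 + 31.86052·e^(−0.0757t) = 3.5641
e^(−0.0757t) = 0.080479 → t = ln(12.4256)/0.0757 = 2.51976/0.0757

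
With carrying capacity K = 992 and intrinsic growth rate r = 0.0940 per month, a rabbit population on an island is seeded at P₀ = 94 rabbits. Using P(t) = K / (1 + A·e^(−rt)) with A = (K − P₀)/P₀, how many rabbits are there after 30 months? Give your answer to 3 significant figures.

≈ 632 rabbits

A = (992 − 94)/94 = 9.55319
P(30) = 992 / (1 + 9.55319·e^(−0.094·30)) = 992 / (1 + 9.55319·0.059606)
= 992 / 1.56943 ≈ 632.08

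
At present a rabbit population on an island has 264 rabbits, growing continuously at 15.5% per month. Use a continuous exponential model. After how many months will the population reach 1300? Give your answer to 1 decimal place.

t ≈ 10.3 months

1300 = 264 · e^(0.155·t)
t = ln(1300/264) / 0.155 = ln(4.92424) / 0.155 = 1.59417 / 0.155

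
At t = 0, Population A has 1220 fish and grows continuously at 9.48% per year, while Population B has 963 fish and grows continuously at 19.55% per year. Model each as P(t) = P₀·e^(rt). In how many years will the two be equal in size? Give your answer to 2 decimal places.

1220·e^(0.0948t) = 963·e^(0.1955t)
1220/963 = e^((0.1955 − 0.0948)t) → ln(1.26687) = 0.1007·t
t = 0.23655 / 0.1007

t ≈ 2.35 years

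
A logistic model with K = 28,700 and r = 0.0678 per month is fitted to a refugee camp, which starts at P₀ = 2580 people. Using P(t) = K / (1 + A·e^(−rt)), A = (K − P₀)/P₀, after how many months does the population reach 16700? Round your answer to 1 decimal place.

t ≈ 39.0 months

A = (28700 − 2580)/2580 = 10.12403
16700 = 28700/(1 + 10.12403·e^(−0.0678t)) → 1 + 10.12403·e^(−0.0678t) = 1.71856
e^(−0.0678t) = 0.070976 → t = ln(14.08928)/0.0678 = 2.64541/0.0678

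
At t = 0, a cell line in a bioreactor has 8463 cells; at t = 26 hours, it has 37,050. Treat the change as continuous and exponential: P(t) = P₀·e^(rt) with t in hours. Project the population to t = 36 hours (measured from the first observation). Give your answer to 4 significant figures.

≈ 65,380 cells

r = ln(37050/8463) / 26 ≈ 0.056791 per hour
P(36) = 8463 · e^(0.056791·36) = 8463 · 7.72509 ≈ 65377.48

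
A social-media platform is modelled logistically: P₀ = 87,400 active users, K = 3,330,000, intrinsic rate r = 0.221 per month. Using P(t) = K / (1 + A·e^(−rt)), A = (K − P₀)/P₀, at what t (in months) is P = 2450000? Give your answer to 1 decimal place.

t ≈ 21.0 months

A = (3330000 − 87400)/87400 = 37.10069
2450000 = 3330000/(1 + 37.10069·e^(−0.221t)) → 1 + 37.10069·e^(−0.221t) = 1.35918
e^(−0.221t) = 0.009681 → t = ln(103.29168)/0.221 = 4.63756/0.221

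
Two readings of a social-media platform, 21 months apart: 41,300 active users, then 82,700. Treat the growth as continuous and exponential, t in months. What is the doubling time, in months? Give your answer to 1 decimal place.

doubling time ≈ 21.0 months

r = ln(82700/41300) / 21 = ln(2.00242) / 21 ≈ 0.033065 per month
doubling time = ln 2 / |r| = 0.69315 / 0.033065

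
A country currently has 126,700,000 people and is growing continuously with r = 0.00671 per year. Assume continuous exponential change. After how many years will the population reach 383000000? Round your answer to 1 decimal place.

t ≈ 164.9 years

383000000 = 126700000 · e^(0.00671·t)
t = ln(383000000/126700000) / 0.00671 = ln(3.02289) / 0.00671 = 1.10621 / 0.00671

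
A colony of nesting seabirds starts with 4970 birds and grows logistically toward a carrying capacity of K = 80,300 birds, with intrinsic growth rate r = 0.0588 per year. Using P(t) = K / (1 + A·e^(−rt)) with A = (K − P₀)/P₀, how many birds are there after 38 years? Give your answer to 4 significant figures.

≈ 30,620 birds

A = (80300 − 4970)/4970 = 15.15694
P(38) = 80300 / (1 + 15.15694·e^(−0.0588·38)) = 80300 / (1 + 15.15694·0.107056)
= 80300 / 2.62265 ≈ 30617.92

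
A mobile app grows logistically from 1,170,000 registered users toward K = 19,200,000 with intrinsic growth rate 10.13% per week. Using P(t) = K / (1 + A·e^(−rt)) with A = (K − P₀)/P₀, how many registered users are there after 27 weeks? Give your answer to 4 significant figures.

≈ 9,600,000 registered users

A = (19200000 − 1170000)/1170000 = 15.41026
P(27) = 19200000 / (1 + 15.41026·e^(−0.1013·27)) = 19200000 / (1 + 15.41026·0.064888)
= 19200000 / 1.99993 ≈ 9600320.22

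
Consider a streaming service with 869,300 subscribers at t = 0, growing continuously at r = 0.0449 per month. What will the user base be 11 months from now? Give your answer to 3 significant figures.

≈ 1,420,000 subscribers

P(11) = 869300 · e^(0.0449·11) = 869300 · e^(0.4939)
= 869300 · 1.63869 ≈ 1424517.29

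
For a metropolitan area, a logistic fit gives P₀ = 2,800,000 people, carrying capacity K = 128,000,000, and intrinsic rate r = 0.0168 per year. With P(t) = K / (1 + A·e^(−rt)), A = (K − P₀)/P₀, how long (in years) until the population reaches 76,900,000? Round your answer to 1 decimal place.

t ≈ 250.5 years

A = (128000000 − 2800000)/2800000 = 44.71429
76900000 = 128000000/(1 + 44.71429·e^(−0.0168t)) → 1 + 44.71429·e^(−0.0168t) = 1.6645
e^(−0.0168t) = 0.014861 → t = ln(67.29019)/0.0168 = 4.20901/0.0168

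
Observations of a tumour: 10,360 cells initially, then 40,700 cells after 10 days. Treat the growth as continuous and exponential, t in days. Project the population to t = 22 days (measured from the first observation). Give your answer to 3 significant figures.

r = ln(40700/10360) / 10 ≈ 0.136828 per day
P(22) = 10360 · e^(0.136828·22) = 10360 · 20.2916 ≈ 210220.95

≈ 210,000 cells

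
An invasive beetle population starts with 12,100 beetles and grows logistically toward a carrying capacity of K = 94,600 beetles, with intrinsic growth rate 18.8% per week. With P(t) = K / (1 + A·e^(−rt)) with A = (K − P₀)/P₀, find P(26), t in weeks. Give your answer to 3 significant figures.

≈ 90,000 beetles

A = (94600 − 12100)/12100 = 6.81818
P(26) = 94600 / (1 + 6.81818·e^(−0.188·26)) = 94600 / (1 + 6.81818·0.007536)
= 94600 / 1.05139 ≈ 89976.55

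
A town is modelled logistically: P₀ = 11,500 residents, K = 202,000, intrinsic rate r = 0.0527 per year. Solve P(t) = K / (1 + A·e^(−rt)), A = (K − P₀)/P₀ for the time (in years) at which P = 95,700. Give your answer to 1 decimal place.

t ≈ 51.3 years

A = (202000 − 11500)/11500 = 16.56522
95700 = 202000/(1 + 16.56522·e^(−0.0527t)) → 1 + 16.56522·e^(−0.0527t) = 2.11076
e^(−0.0527t) = 0.067054 → t = ln(14.91337)/0.0527 = 2.70226/0.0527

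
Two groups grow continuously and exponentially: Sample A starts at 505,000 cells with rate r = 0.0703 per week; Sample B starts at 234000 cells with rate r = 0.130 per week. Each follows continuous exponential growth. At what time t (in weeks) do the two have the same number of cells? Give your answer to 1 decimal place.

505000·e^(0.0703t) = 234000·e^(0.13t)
505000/234000 = e^((0.13 − 0.0703)t) → ln(2.15812) = 0.0597·t
t = 0.76924 / 0.0597

t ≈ 12.9 weeks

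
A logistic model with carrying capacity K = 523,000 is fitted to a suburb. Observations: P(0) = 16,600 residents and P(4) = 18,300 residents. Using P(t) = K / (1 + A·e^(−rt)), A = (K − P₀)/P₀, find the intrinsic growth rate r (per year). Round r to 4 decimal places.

A = (523000 − 16600)/16600 = 30.50602
18300 = 523000/(1 + 30.50602·e^(−r·4)) → e^(−4r) = (28.57923 − 1)/30.50602 = 0.904059
r = −ln(0.904059)/4 = 0.10086/4

r ≈ 0.0252 per year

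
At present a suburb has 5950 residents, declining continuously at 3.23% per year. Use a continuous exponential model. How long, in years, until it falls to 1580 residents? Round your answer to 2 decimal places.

1580 = 5950 · e^(-0.0323·t)
t = ln(1580/5950) / -0.0323 = ln(0.26555) / -0.0323 = -1.32597 / -0.0323

t ≈ 41.05 years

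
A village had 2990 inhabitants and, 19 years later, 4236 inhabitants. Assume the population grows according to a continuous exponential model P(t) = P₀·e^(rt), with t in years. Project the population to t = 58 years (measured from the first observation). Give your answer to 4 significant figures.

≈ 8,659 inhabitants

r = ln(4236/2990) / 19 ≈ 0.018334 per year
P(58) = 2990 · e^(0.018334·58) = 2990 · 2.89612 ≈ 8659.4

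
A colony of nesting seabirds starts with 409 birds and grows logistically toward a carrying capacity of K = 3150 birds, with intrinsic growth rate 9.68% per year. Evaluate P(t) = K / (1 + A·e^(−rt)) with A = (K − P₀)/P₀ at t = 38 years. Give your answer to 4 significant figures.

≈ 2,694 birds

A = (3150 − 409)/409 = 6.70171
P(38) = 3150 / (1 + 6.70171·e^(−0.0968·38)) = 3150 / (1 + 6.70171·0.025263)
= 3150 / 1.16931 ≈ 2693.9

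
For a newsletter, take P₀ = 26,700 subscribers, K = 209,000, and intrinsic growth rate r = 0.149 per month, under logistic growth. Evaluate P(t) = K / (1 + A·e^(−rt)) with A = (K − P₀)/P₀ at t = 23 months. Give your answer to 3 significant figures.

≈ 171,000 subscribers

A = (209000 − 26700)/26700 = 6.82772
P(23) = 209000 / (1 + 6.82772·e^(−0.149·23)) = 209000 / (1 + 6.82772·0.032484)
= 209000 / 1.22179 ≈ 171060.05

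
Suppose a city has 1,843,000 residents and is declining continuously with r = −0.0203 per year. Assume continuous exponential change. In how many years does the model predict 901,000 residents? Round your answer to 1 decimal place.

t ≈ 35.3 years

901000 = 1843000 · e^(-0.0203·t)
t = ln(901000/1843000) / -0.0203 = ln(0.48888) / -0.0203 = -0.71564 / -0.0203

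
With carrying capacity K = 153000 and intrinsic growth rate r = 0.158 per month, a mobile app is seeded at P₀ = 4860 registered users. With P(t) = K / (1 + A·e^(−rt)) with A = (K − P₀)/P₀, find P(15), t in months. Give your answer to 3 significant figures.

≈ 39,700 registered users

A = (153000 − 4860)/4860 = 30.48148
P(15) = 153000 / (1 + 30.48148·e^(−0.158·15)) = 153000 / (1 + 30.48148·0.093481)
= 153000 / 3.84943 ≈ 39746.13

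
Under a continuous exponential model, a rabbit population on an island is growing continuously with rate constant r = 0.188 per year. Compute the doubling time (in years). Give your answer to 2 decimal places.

doubling time = ln(2) / |r| = 0.69315 / 0.188

doubling time ≈ 3.69 years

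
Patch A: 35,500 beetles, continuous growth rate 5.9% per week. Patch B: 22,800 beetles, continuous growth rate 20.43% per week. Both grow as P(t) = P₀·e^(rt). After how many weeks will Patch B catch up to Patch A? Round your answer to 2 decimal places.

t ≈ 3.05 weeks

35500·e^(0.059t) = 22800·e^(0.2043t)
35500/22800 = e^((0.2043 − 0.059)t) → ln(1.55702) = 0.1453·t
t = 0.44277 / 0.1453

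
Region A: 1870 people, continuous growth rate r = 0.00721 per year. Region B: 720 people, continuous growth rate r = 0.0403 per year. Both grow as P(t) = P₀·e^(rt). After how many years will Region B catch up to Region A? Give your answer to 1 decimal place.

t ≈ 28.8 years

1870·e^(0.00721t) = 720·e^(0.0403t)
1870/720 = e^((0.0403 − 0.00721)t) → ln(2.59722) = 0.03309·t
t = 0.95444 / 0.03309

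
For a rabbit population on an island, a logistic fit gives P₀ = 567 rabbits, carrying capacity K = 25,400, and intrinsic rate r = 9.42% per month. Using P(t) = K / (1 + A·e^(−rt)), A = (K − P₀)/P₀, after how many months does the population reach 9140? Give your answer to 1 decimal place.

t ≈ 34.0 months

A = (25400 − 567)/567 = 43.79718
9140 = 25400/(1 + 43.79718·e^(−0.0942t)) → 1 + 43.79718·e^(−0.0942t) = 2.77899
e^(−0.0942t) = 0.040619 → t = ln(24.61908)/0.0942 = 3.20352/0.0942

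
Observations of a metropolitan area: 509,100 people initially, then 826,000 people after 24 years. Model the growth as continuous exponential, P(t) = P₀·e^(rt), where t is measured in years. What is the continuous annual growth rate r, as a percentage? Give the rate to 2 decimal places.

826000 = 509100 · e^(r·24)
e^(24r) = 826000/509100 = 1.62247
r = ln(1.62247) / 24 = 0.48395 / 24

r ≈ 2.02% per year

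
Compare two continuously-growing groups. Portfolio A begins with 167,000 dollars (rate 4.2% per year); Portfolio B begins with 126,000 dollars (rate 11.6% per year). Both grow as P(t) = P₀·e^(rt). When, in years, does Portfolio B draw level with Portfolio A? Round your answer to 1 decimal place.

t ≈ 3.8 years

167000·e^(0.042t) = 126000·e^(0.116t)
167000/126000 = e^((0.116 − 0.042)t) → ln(1.3254) = 0.074·t
t = 0.28171 / 0.074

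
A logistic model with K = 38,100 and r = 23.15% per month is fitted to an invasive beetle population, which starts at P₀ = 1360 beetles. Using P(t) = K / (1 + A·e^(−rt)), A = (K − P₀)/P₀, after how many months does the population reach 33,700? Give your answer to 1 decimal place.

t ≈ 23.0 months

A = (38100 − 1360)/1360 = 27.01471
33700 = 38100/(1 + 27.01471·e^(−0.2315t)) → 1 + 27.01471·e^(−0.2315t) = 1.13056
e^(−0.2315t) = 0.004833 → t = ln(206.90809)/0.2315 = 5.33227/0.2315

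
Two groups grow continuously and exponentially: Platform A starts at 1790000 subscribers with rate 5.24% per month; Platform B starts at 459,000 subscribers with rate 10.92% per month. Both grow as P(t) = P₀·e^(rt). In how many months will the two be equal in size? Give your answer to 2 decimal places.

t ≈ 23.96 months

1790000·e^(0.0524t) = 459000·e^(0.1092t)
1790000/459000 = e^((0.1092 − 0.0524)t) → ln(3.89978) = 0.0568·t
t = 1.36092 / 0.0568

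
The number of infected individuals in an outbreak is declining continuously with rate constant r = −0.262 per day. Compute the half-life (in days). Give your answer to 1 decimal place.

half-life = ln(2) / |r| = 0.69315 / 0.262

half-life ≈ 2.6 days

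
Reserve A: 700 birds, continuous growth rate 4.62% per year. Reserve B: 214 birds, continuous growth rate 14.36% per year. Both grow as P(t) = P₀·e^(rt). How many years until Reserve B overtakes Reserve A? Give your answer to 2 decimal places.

700·e^(0.0462t) = 214·e^(0.1436t)
700/214 = e^((0.1436 − 0.0462)t) → ln(3.27103) = 0.0974·t
t = 1.1851 / 0.0974

t ≈ 12.17 years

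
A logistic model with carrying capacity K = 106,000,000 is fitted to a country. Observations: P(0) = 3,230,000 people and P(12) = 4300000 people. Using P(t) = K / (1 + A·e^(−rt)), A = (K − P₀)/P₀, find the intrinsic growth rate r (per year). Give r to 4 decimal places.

A = (106000000 − 3230000)/3230000 = 31.81734
4300000 = 106000000/(1 + 31.81734·e^(−r·12)) → e^(−12r) = (24.65116 − 1)/31.81734 = 0.743342
r = −ln(0.743342)/12 = 0.2966/12

r ≈ 0.0247 per year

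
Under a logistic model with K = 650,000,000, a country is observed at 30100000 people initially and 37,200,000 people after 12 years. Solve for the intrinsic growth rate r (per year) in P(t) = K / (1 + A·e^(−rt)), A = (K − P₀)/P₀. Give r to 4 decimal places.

r ≈ 0.0186 per year

A = (650000000 − 30100000)/30100000 = 20.59468
37200000 = 650000000/(1 + 20.59468·e^(−r·12)) → e^(−12r) = (17.47312 − 1)/20.59468 = 0.799872
r = −ln(0.799872)/12 = 0.2233/12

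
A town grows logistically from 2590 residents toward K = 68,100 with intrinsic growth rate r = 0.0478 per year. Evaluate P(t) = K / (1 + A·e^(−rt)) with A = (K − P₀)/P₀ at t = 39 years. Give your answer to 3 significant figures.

≈ 13,800 residents

A = (68100 − 2590)/2590 = 25.29344
P(39) = 68100 / (1 + 25.29344·e^(−0.0478·39)) = 68100 / (1 + 25.29344·0.15502)
= 68100 / 4.92099 ≈ 13838.67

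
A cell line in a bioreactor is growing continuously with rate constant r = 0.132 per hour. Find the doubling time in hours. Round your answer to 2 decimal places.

doubling time = ln(2) / |r| = 0.69315 / 0.132

doubling time ≈ 5.25 hours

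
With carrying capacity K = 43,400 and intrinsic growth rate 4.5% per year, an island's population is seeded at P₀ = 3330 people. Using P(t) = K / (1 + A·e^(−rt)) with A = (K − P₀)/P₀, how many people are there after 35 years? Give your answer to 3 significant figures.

≈ 12,400 people

A = (43400 − 3330)/3330 = 12.03303
P(35) = 43400 / (1 + 12.03303·e^(−0.045·35)) = 43400 / (1 + 12.03303·0.207008)
= 43400 / 3.49093 ≈ 12432.22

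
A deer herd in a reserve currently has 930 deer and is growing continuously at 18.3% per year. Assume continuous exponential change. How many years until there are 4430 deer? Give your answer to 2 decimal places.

t ≈ 8.53 years

4430 = 930 · e^(0.183·t)
t = ln(4430/930) / 0.183 = ln(4.76344) / 0.183 = 1.56097 / 0.183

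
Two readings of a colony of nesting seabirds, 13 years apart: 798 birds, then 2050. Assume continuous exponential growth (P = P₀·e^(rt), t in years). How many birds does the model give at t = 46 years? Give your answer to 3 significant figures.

r = ln(2050/798) / 13 ≈ 0.072576 per year
P(46) = 798 · e^(0.072576·46) = 798 · 28.17656 ≈ 22484.9

≈ 22,500 birds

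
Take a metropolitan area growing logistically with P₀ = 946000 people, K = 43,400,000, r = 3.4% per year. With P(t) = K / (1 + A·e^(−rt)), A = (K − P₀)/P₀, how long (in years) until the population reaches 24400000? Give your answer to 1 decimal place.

A = (43400000 − 946000)/946000 = 44.87738
24400000 = 43400000/(1 + 44.87738·e^(−0.034t)) → 1 + 44.87738·e^(−0.034t) = 1.77869
e^(−0.034t) = 0.017351 → t = ln(57.632)/0.034 = 4.05408/0.034

t ≈ 119.2 years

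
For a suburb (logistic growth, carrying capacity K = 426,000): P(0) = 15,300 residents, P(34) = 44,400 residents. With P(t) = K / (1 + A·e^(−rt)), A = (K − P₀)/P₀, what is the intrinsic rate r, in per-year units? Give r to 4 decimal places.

A = (426000 − 15300)/15300 = 26.84314
44400 = 426000/(1 + 26.84314·e^(−r·34)) → e^(−34r) = (9.59459 − 1)/26.84314 = 0.320178
r = −ln(0.320178)/34 = 1.13888/34

r ≈ 0.0335 per year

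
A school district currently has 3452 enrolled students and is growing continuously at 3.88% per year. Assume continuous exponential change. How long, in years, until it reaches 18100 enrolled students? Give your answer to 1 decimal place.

18100 = 3452 · e^(0.0388·t)
t = ln(18100/3452) / 0.0388 = ln(5.24334) / 0.0388 = 1.65696 / 0.0388

t ≈ 42.7 years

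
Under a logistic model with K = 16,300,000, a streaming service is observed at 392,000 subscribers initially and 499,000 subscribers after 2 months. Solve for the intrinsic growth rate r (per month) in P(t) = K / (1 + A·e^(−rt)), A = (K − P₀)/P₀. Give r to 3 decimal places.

A = (16300000 − 392000)/392000 = 40.58163
499000 = 16300000/(1 + 40.58163·e^(−r·2)) → e^(−2r) = (32.66533 − 1)/40.58163 = 0.780287
r = −ln(0.780287)/2 = 0.24809/2

r ≈ 0.124 per month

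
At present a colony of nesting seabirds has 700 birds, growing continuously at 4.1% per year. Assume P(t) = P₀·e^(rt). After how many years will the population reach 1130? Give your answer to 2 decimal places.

t ≈ 11.68 years

1130 = 700 · e^(0.041·t)
t = ln(1130/700) / 0.041 = ln(1.61429) / 0.041 = 0.47889 / 0.041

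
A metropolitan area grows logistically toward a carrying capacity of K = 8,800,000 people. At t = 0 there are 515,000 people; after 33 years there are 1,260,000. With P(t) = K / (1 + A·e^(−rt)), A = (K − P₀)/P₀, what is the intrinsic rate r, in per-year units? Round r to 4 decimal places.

A = (8800000 − 515000)/515000 = 16.08738
1260000 = 8800000/(1 + 16.08738·e^(−r·33)) → e^(−33r) = (6.98413 − 1)/16.08738 = 0.371977
r = −ln(0.371977)/33 = 0.98892/33

r ≈ 0.0300 per year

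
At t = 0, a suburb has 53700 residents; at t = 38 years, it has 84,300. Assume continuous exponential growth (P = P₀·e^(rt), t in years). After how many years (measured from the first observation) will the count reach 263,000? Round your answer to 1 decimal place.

r = ln(84300/53700) / 38 ≈ 0.011868 per year
t = ln(263000/53700) / r = 1.58874 / 0.011868 ≈ 133.872

t ≈ 133.9 years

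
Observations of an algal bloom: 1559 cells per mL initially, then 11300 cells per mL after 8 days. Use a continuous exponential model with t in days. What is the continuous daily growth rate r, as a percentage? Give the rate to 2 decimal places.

r ≈ 24.76% per day

11300 = 1559 · e^(r·8)
e^(8r) = 11300/1559 = 7.24824
r = ln(7.24824) / 8 = 1.98076 / 8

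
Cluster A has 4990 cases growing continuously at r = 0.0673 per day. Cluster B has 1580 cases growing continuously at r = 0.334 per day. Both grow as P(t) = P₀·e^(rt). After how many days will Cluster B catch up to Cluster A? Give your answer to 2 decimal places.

t ≈ 4.31 days

4990·e^(0.0673t) = 1580·e^(0.334t)
4990/1580 = e^((0.334 − 0.0673)t) → ln(3.15823) = 0.2667·t
t = 1.15001 / 0.2667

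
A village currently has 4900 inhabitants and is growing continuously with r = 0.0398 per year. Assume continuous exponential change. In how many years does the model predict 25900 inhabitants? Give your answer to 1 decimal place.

t ≈ 41.8 years

25900 = 4900 · e^(0.0398·t)
t = ln(25900/4900) / 0.0398 = ln(5.28571) / 0.0398 = 1.66501 / 0.0398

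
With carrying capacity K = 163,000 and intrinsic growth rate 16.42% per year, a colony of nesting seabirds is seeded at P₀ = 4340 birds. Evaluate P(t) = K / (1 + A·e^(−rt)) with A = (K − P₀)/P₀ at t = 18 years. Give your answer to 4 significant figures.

A = (163000 − 4340)/4340 = 36.5576
P(18) = 163000 / (1 + 36.5576·e^(−0.1642·18)) = 163000 / (1 + 36.5576·0.052047)
= 163000 / 2.90273 ≈ 56154.05

≈ 56,150 birds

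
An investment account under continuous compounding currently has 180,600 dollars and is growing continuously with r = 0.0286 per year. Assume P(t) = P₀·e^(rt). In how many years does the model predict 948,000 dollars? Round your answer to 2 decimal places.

t ≈ 57.97 years

948000 = 180600 · e^(0.0286·t)
t = ln(948000/180600) / 0.0286 = ln(5.24917) / 0.0286 = 1.65807 / 0.0286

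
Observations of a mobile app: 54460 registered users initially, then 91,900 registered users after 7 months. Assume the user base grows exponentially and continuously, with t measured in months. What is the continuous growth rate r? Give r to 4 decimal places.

91900 = 54460 · e^(r·7)
e^(7r) = 91900/54460 = 1.68748
r = ln(1.68748) / 7 = 0.52323 / 7

r ≈ 0.0747 per month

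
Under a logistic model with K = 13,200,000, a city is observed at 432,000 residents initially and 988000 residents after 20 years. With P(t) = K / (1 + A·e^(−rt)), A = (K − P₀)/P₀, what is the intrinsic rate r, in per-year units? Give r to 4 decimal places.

A = (13200000 − 432000)/432000 = 29.55556
988000 = 13200000/(1 + 29.55556·e^(−r·20)) → e^(−20r) = (13.36032 − 1)/29.55556 = 0.418206
r = −ln(0.418206)/20 = 0.87178/20

r ≈ 0.0436 per year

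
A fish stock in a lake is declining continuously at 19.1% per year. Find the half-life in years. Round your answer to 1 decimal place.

half-life = ln(2) / |r| = 0.69315 / 0.191

half-life ≈ 3.6 years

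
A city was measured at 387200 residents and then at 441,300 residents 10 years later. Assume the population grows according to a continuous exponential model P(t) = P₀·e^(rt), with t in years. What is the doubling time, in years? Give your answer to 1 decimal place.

doubling time ≈ 53.0 years

r = ln(441300/387200) / 10 = ln(1.13972) / 10 ≈ 0.013078 per year
doubling time = ln 2 / |r| = 0.69315 / 0.013078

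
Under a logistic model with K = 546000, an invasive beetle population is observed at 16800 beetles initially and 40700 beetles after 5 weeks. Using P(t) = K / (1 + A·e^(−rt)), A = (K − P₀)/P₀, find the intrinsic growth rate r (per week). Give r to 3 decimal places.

A = (546000 − 16800)/16800 = 31.5
40700 = 546000/(1 + 31.5·e^(−r·5)) → e^(−5r) = (13.41523 − 1)/31.5 = 0.394134
r = −ln(0.394134)/5 = 0.93106/5

r ≈ 0.186 per week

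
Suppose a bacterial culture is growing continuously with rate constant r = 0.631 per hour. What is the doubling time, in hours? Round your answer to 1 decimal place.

doubling time = ln(2) / |r| = 0.69315 / 0.631

doubling time ≈ 1.1 hours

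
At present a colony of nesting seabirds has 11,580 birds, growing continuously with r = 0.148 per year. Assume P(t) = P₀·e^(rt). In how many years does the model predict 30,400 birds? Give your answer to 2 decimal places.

30400 = 11580 · e^(0.148·t)
t = ln(30400/11580) / 0.148 = ln(2.62522) / 0.148 = 0.96516 / 0.148

t ≈ 6.52 years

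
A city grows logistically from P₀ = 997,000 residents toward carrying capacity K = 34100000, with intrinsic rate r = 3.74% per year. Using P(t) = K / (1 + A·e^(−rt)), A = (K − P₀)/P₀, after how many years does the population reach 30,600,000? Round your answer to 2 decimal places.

t ≈ 151.63 years

A = (34100000 − 997000)/997000 = 33.20261
30600000 = 34100000/(1 + 33.20261·e^(−0.0374t)) → 1 + 33.20261·e^(−0.0374t) = 1.11438
e^(−0.0374t) = 0.003445 → t = ln(290.28566)/0.0374 = 5.67087/0.0374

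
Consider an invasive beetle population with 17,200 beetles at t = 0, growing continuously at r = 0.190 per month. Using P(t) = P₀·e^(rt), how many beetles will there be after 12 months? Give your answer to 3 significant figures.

≈ 168,000 beetles

P(12) = 17200 · e^(0.19·12) = 17200 · e^(2.28)
= 17200 · 9.77668 ≈ 168158.9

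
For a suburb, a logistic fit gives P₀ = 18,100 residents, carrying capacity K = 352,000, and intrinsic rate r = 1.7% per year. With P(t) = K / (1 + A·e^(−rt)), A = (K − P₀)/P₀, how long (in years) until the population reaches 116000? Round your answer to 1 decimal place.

t ≈ 129.7 years

A = (352000 − 18100)/18100 = 18.44751
116000 = 352000/(1 + 18.44751·e^(−0.017t)) → 1 + 18.44751·e^(−0.017t) = 3.03448
e^(−0.017t) = 0.110285 → t = ln(9.06742)/0.017 = 2.20469/0.017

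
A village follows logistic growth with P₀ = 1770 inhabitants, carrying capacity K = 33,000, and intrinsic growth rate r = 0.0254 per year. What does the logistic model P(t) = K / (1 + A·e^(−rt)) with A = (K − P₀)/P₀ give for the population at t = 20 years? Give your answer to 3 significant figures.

A = (33000 − 1770)/1770 = 17.64407
P(20) = 33000 / (1 + 17.64407·e^(−0.0254·20)) = 33000 / (1 + 17.64407·0.601698)
= 33000 / 11.6164 ≈ 2840.81

≈ 2,840 inhabitants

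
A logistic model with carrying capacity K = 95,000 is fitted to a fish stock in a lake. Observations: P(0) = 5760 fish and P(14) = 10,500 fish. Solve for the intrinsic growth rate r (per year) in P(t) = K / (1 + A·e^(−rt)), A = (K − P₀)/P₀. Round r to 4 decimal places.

r ≈ 0.0468 per year

A = (95000 − 5760)/5760 = 15.49306
10500 = 95000/(1 + 15.49306·e^(−r·14)) → e^(−14r) = (9.04762 − 1)/15.49306 = 0.519434
r = −ln(0.519434)/14 = 0.65502/14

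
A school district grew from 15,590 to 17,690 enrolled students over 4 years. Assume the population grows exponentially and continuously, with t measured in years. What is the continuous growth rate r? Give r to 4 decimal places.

r ≈ 0.0316 per year

17690 = 15590 · e^(r·4)
e^(4r) = 17690/15590 = 1.1347
r = ln(1.1347) / 4 = 0.12637 / 4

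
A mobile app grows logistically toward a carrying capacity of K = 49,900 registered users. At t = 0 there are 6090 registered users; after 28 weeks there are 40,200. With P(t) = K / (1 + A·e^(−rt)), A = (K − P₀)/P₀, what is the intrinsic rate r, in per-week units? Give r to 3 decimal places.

r ≈ 0.121 per week

A = (49900 − 6090)/6090 = 7.19376
40200 = 49900/(1 + 7.19376·e^(−r·28)) → e^(−28r) = (1.24129 − 1)/7.19376 = 0.033542
r = −ln(0.033542)/28 = 3.39496/28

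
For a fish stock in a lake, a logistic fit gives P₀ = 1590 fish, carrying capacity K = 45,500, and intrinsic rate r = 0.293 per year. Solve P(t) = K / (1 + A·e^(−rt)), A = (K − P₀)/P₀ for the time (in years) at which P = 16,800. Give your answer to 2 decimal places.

t ≈ 9.50 years

A = (45500 − 1590)/1590 = 27.61635
16800 = 45500/(1 + 27.61635·e^(−0.293t)) → 1 + 27.61635·e^(−0.293t) = 2.70833
e^(−0.293t) = 0.061859 → t = ln(16.16567)/0.293 = 2.78289/0.293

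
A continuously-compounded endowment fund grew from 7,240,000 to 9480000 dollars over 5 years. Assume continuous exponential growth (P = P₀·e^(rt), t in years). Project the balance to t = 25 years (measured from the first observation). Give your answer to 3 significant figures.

≈ 27,900,000 dollars

r = ln(9480000/7240000) / 5 ≈ 0.053913 per year
P(25) = 7240000 · e^(0.053913·25) = 7240000 · 3.84901 ≈ 27866820.61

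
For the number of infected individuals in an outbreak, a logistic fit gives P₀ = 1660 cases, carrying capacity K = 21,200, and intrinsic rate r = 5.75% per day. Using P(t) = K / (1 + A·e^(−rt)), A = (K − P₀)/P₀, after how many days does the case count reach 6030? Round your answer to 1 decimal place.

A = (21200 − 1660)/1660 = 11.77108
6030 = 21200/(1 + 11.77108·e^(−0.0575t)) → 1 + 11.77108·e^(−0.0575t) = 3.51575
e^(−0.0575t) = 0.213723 → t = ln(4.67895)/0.0575 = 1.54307/0.0575

t ≈ 26.8 days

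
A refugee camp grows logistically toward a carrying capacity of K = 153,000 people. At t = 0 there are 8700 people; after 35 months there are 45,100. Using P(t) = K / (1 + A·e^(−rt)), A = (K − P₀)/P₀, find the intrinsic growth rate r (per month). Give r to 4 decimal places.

r ≈ 0.0553 per month

A = (153000 − 8700)/8700 = 16.58621
45100 = 153000/(1 + 16.58621·e^(−r·35)) → e^(−35r) = (3.39246 − 1)/16.58621 = 0.144244
r = −ln(0.144244)/35 = 1.93625/35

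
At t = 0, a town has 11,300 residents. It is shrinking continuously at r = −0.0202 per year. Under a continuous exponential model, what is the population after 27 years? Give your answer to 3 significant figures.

P(27) = 11300 · e^(-0.0202·27) = 11300 · e^(-0.5454)
= 11300 · 0.57961 ≈ 6549.59

≈ 6,550 residents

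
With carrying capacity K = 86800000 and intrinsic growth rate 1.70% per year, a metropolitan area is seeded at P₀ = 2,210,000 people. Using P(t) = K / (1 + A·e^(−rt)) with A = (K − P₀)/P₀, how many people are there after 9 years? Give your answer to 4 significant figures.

≈ 2,565,000 people

A = (86800000 − 2210000)/2210000 = 38.27602
P(9) = 86800000 / (1 + 38.27602·e^(−0.017·9)) = 86800000 / (1 + 38.27602·0.85813)
= 86800000 / 33.84579 ≈ 2564573.12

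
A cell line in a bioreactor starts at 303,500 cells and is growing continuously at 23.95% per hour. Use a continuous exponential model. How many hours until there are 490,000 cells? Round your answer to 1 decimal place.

490000 = 303500 · e^(0.2395·t)
t = ln(490000/303500) / 0.2395 = ln(1.6145) / 0.2395 = 0.47902 / 0.2395

t ≈ 2.0 hours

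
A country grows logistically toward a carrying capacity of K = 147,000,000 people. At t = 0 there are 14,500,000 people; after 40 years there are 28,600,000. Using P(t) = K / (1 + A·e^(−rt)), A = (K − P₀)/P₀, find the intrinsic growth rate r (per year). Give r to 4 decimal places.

A = (147000000 − 14500000)/14500000 = 9.13793
28600000 = 147000000/(1 + 9.13793·e^(−r·40)) → e^(−40r) = (5.13986 − 1)/9.13793 = 0.453041
r = −ln(0.453041)/40 = 0.79177/40

r ≈ 0.0198 per year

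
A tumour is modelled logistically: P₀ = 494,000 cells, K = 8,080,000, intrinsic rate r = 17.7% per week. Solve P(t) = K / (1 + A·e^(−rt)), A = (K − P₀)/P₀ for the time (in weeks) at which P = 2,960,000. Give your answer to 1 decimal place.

t ≈ 12.3 weeks

A = (8080000 − 494000)/494000 = 15.35628
2960000 = 8080000/(1 + 15.35628·e^(−0.177t)) → 1 + 15.35628·e^(−0.177t) = 2.72973
e^(−0.177t) = 0.11264 → t = ln(8.87785)/0.177 = 2.18356/0.177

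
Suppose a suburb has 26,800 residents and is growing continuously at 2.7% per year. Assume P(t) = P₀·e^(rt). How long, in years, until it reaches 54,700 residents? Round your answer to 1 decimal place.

54700 = 26800 · e^(0.027·t)
t = ln(54700/26800) / 0.027 = ln(2.04104) / 0.027 = 0.71346 / 0.027

t ≈ 26.4 years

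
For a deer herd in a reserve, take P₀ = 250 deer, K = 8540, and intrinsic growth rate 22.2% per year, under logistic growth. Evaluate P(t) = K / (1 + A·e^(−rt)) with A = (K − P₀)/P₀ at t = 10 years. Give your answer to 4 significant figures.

A = (8540 − 250)/250 = 33.16
P(10) = 8540 / (1 + 33.16·e^(−0.222·10)) = 8540 / (1 + 33.16·0.108609)
= 8540 / 4.60148 ≈ 1855.93

≈ 1,856 deer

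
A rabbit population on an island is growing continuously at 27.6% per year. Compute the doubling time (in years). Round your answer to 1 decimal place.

doubling time = ln(2) / |r| = 0.69315 / 0.276

doubling time ≈ 2.5 years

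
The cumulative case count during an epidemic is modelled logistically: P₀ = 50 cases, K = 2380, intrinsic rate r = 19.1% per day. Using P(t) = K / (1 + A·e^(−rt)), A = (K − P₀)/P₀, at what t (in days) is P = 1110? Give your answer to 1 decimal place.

t ≈ 19.4 days

A = (2380 − 50)/50 = 46.6
1110 = 2380/(1 + 46.6·e^(−0.191t)) → 1 + 46.6·e^(−0.191t) = 2.14414
e^(−0.191t) = 0.024552 → t = ln(40.72913)/0.191 = 3.70694/0.191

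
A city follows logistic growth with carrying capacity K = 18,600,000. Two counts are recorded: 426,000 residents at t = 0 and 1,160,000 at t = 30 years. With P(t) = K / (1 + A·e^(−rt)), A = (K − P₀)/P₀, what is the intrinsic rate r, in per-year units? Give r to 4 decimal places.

A = (18600000 − 426000)/426000 = 42.66197
1160000 = 18600000/(1 + 42.66197·e^(−r·30)) → e^(−30r) = (16.03448 − 1)/42.66197 = 0.352409
r = −ln(0.352409)/30 = 1.04296/30

r ≈ 0.0348 per year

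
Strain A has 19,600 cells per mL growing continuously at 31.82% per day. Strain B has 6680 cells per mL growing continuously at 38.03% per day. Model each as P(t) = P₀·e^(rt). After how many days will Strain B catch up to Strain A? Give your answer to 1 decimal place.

t ≈ 17.3 days

19600·e^(0.3182t) = 6680·e^(0.3803t)
19600/6680 = e^((0.3803 − 0.3182)t) → ln(2.93413) = 0.0621·t
t = 1.07641 / 0.0621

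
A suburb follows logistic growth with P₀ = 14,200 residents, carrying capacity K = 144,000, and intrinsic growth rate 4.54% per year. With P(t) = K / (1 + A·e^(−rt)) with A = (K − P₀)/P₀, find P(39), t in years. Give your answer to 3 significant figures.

≈ 56,300 residents

A = (144000 − 14200)/14200 = 9.14085
P(39) = 144000 / (1 + 9.14085·e^(−0.0454·39)) = 144000 / (1 + 9.14085·0.170231)
= 144000 / 2.55605 ≈ 56336.85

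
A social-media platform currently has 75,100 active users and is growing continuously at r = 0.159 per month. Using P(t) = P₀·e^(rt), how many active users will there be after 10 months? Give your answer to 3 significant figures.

≈ 368,000 active users

P(10) = 75100 · e^(0.159·10) = 75100 · e^(1.59)
= 75100 · 4.90375 ≈ 368271.54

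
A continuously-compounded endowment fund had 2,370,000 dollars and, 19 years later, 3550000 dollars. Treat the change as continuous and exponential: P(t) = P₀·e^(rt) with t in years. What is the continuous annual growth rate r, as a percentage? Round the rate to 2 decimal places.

3550000 = 2370000 · e^(r·19)
e^(19r) = 3550000/2370000 = 1.49789
r = ln(1.49789) / 19 = 0.40406 / 19

r ≈ 2.13% per year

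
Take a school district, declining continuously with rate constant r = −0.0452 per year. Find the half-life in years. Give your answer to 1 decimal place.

half-life = ln(2) / |r| = 0.69315 / 0.0452

half-life ≈ 15.3 years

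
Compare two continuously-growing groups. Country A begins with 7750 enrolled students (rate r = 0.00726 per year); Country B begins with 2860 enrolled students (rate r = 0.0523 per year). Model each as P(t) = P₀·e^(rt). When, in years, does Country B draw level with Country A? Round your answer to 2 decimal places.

7750·e^(0.00726t) = 2860·e^(0.0523t)
7750/2860 = e^((0.0523 − 0.00726)t) → ln(2.70979) = 0.04504·t
t = 0.99687 / 0.04504

t ≈ 22.13 years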